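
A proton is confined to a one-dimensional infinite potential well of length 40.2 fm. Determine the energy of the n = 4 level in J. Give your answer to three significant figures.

E_4 = 3.25×10^-13 J

For an infinite well E_n = n²h²/(8m_pL²), so E_1 = h²/(8m_pL²) = (6.626×10^-34)²/(8·1.673×10^-27·(4.02×10^-14 m)²) = 2.030×10^-14 J.
Then E_4 = 4²·E_1 = 16·2.030×10^-14 J = 3.25×10^-13 J.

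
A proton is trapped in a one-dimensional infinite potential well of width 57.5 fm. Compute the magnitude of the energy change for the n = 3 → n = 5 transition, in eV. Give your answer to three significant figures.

|ΔE| = 9.91×10^5 eV

E_1 = h²/(8m_pL²) = 9.922×10^-15 J.
|ΔE| = |3² − 5²|·E_1 = 16·9.922×10^-15 J = 1.588×10^-13 J = 9.91×10^5 eV.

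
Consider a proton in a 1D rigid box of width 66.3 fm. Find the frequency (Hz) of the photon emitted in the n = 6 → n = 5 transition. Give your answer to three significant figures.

f = 1.24×10^20 Hz

E_1 = h²/(8m_pL²) = 7.463×10^-15 J and ΔE = (6² − 5²)E_1 = 8.209×10^-14 J.
f = ΔE/h = 8.209×10^-14/6.626×10^-34 = 1.24×10^20 Hz.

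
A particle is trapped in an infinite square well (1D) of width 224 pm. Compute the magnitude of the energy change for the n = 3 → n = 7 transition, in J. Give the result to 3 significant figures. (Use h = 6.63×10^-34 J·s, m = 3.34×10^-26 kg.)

|ΔE| = 1.31×10^-21 J

E_1 = h²/(8mL²) = 3.279×10^-23 J.
|ΔE| = |3² − 7²|·E_1 = 40·3.279×10^-23 J = 1.31×10^-21 J.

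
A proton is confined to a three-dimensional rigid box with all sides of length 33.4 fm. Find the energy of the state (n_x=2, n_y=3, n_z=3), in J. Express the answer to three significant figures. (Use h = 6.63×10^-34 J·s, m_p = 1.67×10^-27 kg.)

E = 6.49×10^-13 J

For a 3D rectangular well E = (h²/8m_p)·Σ n_i²/L_i² = (6.63×10^-34)²/(8·1.67×10^-27) · [2²/(33.4 fm)² + 3²/(33.4 fm)² + 3²/(33.4 fm)²].
Evaluating gives E = 6.49×10^-13 J.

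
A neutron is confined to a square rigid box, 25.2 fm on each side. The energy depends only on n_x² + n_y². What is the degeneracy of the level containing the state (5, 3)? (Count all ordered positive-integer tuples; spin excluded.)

degeneracy = 2

The level has n_x² + n_y² = 34. The ordered positive-integer solutions are (3, 5), (5, 3).
That gives 2 states.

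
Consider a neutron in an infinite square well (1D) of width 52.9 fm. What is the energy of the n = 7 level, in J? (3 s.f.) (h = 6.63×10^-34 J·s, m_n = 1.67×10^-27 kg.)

For an infinite well E_n = n²h²/(8m_nL²), so E_1 = h²/(8m_nL²) = (6.63×10^-34)²/(8·1.67×10^-27·(5.29×10^-14 m)²) = 1.176×10^-14 J.
Then E_7 = 7²·E_1 = 49·1.176×10^-14 J = 5.76×10^-13 J.

E_7 = 5.76×10^-13 J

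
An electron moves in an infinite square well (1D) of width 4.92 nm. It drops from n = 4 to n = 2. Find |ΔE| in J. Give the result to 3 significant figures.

|ΔE| = 2.99×10^-20 J

E_1 = h²/(8m_eL²) = 2.489×10^-21 J.
|ΔE| = |4² − 2²|·E_1 = 12·2.489×10^-21 J = 2.99×10^-20 J.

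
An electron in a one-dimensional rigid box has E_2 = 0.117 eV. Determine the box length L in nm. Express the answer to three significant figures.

L = 3.59 nm

From E_n = n²h²/(8m_eL²), L = n·h/√(8m_eE_n).
E_2 = 0.117 eV = 1.874×10^-20 J, so L = 2·6.626×10^-34/√(8·9.109×10^-31·1.874×10^-20) = 3.59×10^-9 m = 3.59 nm.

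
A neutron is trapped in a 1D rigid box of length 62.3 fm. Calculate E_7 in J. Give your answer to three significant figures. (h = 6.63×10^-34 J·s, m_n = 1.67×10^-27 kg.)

For an infinite well E_n = n²h²/(8m_nL²), so E_1 = h²/(8m_nL²) = (6.63×10^-34)²/(8·1.67×10^-27·(6.23×10^-14 m)²) = 8.477×10^-15 J.
Then E_7 = 7²·E_1 = 49·8.477×10^-15 J = 4.15×10^-13 J.

E_7 = 4.15×10^-13 J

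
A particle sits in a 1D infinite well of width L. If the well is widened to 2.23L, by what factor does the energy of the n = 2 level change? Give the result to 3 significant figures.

E_n ∝ 1/L², so the energy scales by 1/2.23² = 0.201.

0.201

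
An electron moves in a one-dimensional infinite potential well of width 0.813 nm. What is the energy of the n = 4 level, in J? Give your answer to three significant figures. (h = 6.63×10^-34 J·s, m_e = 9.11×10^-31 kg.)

For an infinite well E_n = n²h²/(8m_eL²), so E_1 = h²/(8m_eL²) = (6.63×10^-34)²/(8·9.11×10^-31·(8.13×10^-10 m)²) = 9.125×10^-20 J.
Then E_4 = 4²·E_1 = 16·9.125×10^-20 J = 1.46×10^-18 J.

E_4 = 1.46×10^-18 J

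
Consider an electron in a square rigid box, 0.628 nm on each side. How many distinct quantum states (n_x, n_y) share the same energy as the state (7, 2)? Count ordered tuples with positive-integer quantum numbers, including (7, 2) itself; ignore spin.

The level has n_x² + n_y² = 53. The ordered positive-integer solutions are (2, 7), (7, 2).
That gives 2 states.

degeneracy = 2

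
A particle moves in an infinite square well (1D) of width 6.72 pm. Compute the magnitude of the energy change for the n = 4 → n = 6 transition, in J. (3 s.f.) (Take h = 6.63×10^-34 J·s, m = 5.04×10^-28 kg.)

|ΔE| = 4.83×10^-17 J

E_1 = h²/(8mL²) = 2.414×10^-18 J.
|ΔE| = |4² − 6²|·E_1 = 20·2.414×10^-18 J = 4.83×10^-17 J.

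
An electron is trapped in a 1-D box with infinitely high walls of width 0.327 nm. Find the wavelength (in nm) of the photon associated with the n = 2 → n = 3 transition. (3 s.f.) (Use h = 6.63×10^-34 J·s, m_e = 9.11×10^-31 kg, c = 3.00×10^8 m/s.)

E_1 = h²/(8m_eL²) = 5.641×10^-19 J, so ΔE = (3² − 2²)E_1 = 2.821×10^-18 J.
λ = hc/ΔE = (6.63×10^-34·3.00×10^8)/2.821×10^-18 = 7.05×10^-8 m = 70.5 nm.

λ = 70.5 nm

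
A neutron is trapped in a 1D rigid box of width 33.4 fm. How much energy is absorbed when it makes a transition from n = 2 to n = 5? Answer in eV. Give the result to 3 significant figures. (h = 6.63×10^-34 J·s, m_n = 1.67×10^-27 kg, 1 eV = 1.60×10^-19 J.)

|ΔE| = 3.87×10^6 eV

E_1 = h²/(8m_nL²) = 2.949×10^-14 J.
|ΔE| = |2² − 5²|·E_1 = 21·2.949×10^-14 J = 6.193×10^-13 J = 3.87×10^6 eV.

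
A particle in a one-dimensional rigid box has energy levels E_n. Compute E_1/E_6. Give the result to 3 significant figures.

0.0278

E_n ∝ n², so E_1/E_6 = 1²/6² = 1/36 = 0.0278.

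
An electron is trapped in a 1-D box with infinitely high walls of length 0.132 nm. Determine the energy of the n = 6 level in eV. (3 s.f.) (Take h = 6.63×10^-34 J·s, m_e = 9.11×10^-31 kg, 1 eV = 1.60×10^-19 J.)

For an infinite well E_n = n²h²/(8m_eL²), so E_1 = h²/(8m_eL²) = (6.63×10^-34)²/(8·9.11×10^-31·(1.32×10^-10 m)²) = 3.462×10^-18 J.
Then E_6 = 6²·E_1 = 36·3.462×10^-18 J = 1.246×10^-16 J.
Converting, E_6 = 1.246×10^-16 J / (1.60×10^-19 J/eV) = 779 eV.

E_6 = 779 eV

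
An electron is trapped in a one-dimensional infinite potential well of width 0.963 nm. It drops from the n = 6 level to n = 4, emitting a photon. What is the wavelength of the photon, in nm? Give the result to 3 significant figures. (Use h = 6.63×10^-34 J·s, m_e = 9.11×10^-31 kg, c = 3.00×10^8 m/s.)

E_1 = h²/(8m_eL²) = 6.504×10^-20 J, so ΔE = (6² − 4²)E_1 = 1.301×10^-18 J.
λ = hc/ΔE = (6.63×10^-34·3.00×10^8)/1.301×10^-18 = 1.53×10^-7 m = 153 nm.

λ = 153 nm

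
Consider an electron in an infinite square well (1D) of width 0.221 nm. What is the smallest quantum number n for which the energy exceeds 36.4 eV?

E_1 = h²/(8m_eL²) = 1.234×10^-18 J = 7.703 eV.
Need n² > 36.4/7.703 = 4.725, i.e. n > 2.174.
The smallest integer satisfying this is n = 3.

n = 3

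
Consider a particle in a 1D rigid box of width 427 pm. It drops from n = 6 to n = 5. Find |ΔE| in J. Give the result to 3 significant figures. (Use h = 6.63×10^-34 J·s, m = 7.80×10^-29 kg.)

E_1 = h²/(8mL²) = 3.864×10^-21 J.
|ΔE| = |6² − 5²|·E_1 = 11·3.864×10^-21 J = 4.25×10^-20 J.

|ΔE| = 4.25×10^-20 J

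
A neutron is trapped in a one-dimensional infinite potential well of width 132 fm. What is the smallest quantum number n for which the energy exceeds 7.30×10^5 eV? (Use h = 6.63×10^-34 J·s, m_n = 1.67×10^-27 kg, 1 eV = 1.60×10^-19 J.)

n = 8

E_1 = h²/(8m_nL²) = 1.888×10^-15 J = 1.180×10^4 eV.
Need n² > 7.30×10^5/1.180×10^4 = 61.86, i.e. n > 7.865.
The smallest integer satisfying this is n = 8.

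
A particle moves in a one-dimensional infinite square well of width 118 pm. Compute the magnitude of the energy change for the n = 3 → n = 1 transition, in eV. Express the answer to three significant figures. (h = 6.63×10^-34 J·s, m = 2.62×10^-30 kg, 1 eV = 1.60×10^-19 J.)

E_1 = h²/(8mL²) = 1.506×10^-18 J.
|ΔE| = |3² − 1²|·E_1 = 8·1.506×10^-18 J = 1.205×10^-17 J = 75.3 eV.

|ΔE| = 75.3 eV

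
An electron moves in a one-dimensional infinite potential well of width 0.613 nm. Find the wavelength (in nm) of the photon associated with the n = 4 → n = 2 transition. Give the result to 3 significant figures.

E_1 = h²/(8m_eL²) = 1.603×10^-19 J, so ΔE = (4² − 2²)E_1 = 1.924×10^-18 J.
λ = hc/ΔE = (6.626×10^-34·2.998×10^8)/1.924×10^-18 = 1.03×10^-7 m = 103 nm.

λ = 103 nm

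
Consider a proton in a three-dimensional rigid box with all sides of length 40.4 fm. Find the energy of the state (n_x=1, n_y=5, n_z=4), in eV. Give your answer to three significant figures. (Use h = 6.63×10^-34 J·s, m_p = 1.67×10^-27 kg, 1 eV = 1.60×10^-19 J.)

For a 3D rectangular well E = (h²/8m_p)·Σ n_i²/L_i² = (6.63×10^-34)²/(8·1.67×10^-27) · [1²/(40.4 fm)² + 5²/(40.4 fm)² + 4²/(40.4 fm)²].
Evaluating gives E = 8.467×10^-13 J = 5.29×10^6 eV.

E = 5.29×10^6 eV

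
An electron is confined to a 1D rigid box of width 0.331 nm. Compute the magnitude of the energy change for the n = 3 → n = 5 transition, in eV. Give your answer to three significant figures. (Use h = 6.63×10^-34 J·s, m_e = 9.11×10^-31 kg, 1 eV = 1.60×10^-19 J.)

|ΔE| = 55.1 eV

E_1 = h²/(8m_eL²) = 5.505×10^-19 J.
|ΔE| = |3² − 5²|·E_1 = 16·5.505×10^-19 J = 8.808×10^-18 J = 55.1 eV.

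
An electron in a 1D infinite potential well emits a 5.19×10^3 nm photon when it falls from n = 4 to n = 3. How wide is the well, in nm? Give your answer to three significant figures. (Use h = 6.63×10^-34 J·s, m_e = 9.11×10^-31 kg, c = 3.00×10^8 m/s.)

The photon carries ΔE = hc/λ = 6.63×10^-34·3.00×10^8/5.19×10^-6 m = 3.832×10^-20 J.
Since ΔE = (4² − 3²)E_1, E_1 = 5.474×10^-21 J, and L = h/√(8m_eE_1) = 3.32×10^-9 m = 3.32 nm.

L = 3.32 nm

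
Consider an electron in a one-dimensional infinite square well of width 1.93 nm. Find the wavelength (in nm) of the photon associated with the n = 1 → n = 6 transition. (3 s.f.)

λ = 351 nm

E_1 = h²/(8m_eL²) = 1.617×10^-20 J, so ΔE = (6² − 1²)E_1 = 5.659×10^-19 J.
λ = hc/ΔE = (6.626×10^-34·2.998×10^8)/5.659×10^-19 = 3.51×10^-7 m = 351 nm.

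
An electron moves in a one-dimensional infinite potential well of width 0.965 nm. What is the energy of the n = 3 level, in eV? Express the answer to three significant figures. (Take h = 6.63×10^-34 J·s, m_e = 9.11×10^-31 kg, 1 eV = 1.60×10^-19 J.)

E_3 = 3.64 eV

For an infinite well E_n = n²h²/(8m_eL²), so E_1 = h²/(8m_eL²) = (6.63×10^-34)²/(8·9.11×10^-31·(9.65×10^-10 m)²) = 6.477×10^-20 J.
Then E_3 = 3²·E_1 = 9·6.477×10^-20 J = 5.829×10^-19 J.
Converting, E_3 = 5.829×10^-19 J / (1.60×10^-19 J/eV) = 3.64 eV.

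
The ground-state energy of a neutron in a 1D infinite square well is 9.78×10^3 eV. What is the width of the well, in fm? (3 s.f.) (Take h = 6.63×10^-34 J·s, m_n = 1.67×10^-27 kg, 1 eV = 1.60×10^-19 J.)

L = 145 fm

From E_n = n²h²/(8m_nL²), L = n·h/√(8m_nE_n).
E_1 = 9.78×10^3 eV = 1.565×10^-15 J, so L = 1·6.63×10^-34/√(8·1.67×10^-27·1.565×10^-15) = 1.45×10^-13 m = 145 fm.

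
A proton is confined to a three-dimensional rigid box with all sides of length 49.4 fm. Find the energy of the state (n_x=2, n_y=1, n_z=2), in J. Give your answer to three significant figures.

E = 1.21×10^-13 J

For a 3D rectangular well E = (h²/8m_p)·Σ n_i²/L_i² = (6.626×10^-34)²/(8·1.673×10^-27) · [2²/(49.4 fm)² + 1²/(49.4 fm)² + 2²/(49.4 fm)²].
Evaluating gives E = 1.21×10^-13 J.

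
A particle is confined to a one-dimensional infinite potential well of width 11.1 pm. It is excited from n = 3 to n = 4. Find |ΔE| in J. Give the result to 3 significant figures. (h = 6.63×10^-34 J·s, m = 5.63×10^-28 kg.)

|ΔE| = 5.54×10^-18 J

E_1 = h²/(8mL²) = 7.921×10^-19 J.
|ΔE| = |3² − 4²|·E_1 = 7·7.921×10^-19 J = 5.54×10^-18 J.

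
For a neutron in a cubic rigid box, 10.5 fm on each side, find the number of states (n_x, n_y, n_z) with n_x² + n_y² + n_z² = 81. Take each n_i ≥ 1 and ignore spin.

degeneracy = 12

The level has n_x² + n_y² + n_z² = 81. The ordered positive-integer solutions are (1, 4, 8), (1, 8, 4), (3, 6, 6), (4, 1, 8), (4, 4, 7), (4, 7, 4), (4, 8, 1), (6, 3, 6), (6, 6, 3), (7, 4, 4), (8, 1, 4), (8, 4, 1).
That gives 12 states.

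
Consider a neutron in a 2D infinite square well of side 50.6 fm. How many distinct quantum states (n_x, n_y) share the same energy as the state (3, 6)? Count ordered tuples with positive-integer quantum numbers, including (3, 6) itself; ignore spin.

degeneracy = 2

The level has n_x² + n_y² = 45. The ordered positive-integer solutions are (3, 6), (6, 3).
That gives 2 states.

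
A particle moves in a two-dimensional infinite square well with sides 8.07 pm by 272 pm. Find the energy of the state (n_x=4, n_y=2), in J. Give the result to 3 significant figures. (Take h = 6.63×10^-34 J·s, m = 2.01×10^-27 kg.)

For a 2D rectangular well E = (h²/8m)·Σ n_i²/L_i² = (6.63×10^-34)²/(8·2.01×10^-27) · [4²/(8.07 pm)² + 2²/(272 pm)²].
Evaluating gives E = 6.72×10^-18 J.

E = 6.72×10^-18 J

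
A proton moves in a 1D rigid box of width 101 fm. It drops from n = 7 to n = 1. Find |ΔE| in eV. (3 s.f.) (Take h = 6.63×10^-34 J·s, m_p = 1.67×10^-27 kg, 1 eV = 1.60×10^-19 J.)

E_1 = h²/(8m_pL²) = 3.225×10^-15 J.
|ΔE| = |7² − 1²|·E_1 = 48·3.225×10^-15 J = 1.548×10^-13 J = 9.68×10^5 eV.

|ΔE| = 9.68×10^5 eV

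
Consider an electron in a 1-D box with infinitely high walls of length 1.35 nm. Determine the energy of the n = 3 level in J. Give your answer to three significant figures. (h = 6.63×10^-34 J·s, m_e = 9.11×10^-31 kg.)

For an infinite well E_n = n²h²/(8m_eL²), so E_1 = h²/(8m_eL²) = (6.63×10^-34)²/(8·9.11×10^-31·(1.35×10^-9 m)²) = 3.309×10^-20 J.
Then E_3 = 3²·E_1 = 9·3.309×10^-20 J = 2.98×10^-19 J.

E_3 = 2.98×10^-19 J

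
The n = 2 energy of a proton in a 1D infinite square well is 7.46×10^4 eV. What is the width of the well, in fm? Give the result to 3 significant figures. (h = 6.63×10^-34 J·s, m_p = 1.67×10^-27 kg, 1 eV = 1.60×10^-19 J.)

From E_n = n²h²/(8m_pL²), L = n·h/√(8m_pE_n).
E_2 = 7.46×10^4 eV = 1.194×10^-14 J, so L = 2·6.63×10^-34/√(8·1.67×10^-27·1.194×10^-14) = 1.05×10^-13 m = 105 fm.

L = 105 fm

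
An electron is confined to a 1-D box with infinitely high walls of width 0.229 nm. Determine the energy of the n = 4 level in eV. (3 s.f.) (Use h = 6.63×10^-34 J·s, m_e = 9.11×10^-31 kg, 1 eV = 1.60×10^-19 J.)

For an infinite well E_n = n²h²/(8m_eL²), so E_1 = h²/(8m_eL²) = (6.63×10^-34)²/(8·9.11×10^-31·(2.29×10^-10 m)²) = 1.150×10^-18 J.
Then E_4 = 4²·E_1 = 16·1.150×10^-18 J = 1.840×10^-17 J.
Converting, E_4 = 1.840×10^-17 J / (1.60×10^-19 J/eV) = 115 eV.

E_4 = 115 eV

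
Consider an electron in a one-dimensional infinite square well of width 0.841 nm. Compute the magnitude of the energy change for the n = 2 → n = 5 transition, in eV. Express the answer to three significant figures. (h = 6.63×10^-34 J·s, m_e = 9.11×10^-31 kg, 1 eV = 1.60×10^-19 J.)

|ΔE| = 11.2 eV

E_1 = h²/(8m_eL²) = 8.528×10^-20 J.
|ΔE| = |2² − 5²|·E_1 = 21·8.528×10^-20 J = 1.791×10^-18 J = 11.2 eV.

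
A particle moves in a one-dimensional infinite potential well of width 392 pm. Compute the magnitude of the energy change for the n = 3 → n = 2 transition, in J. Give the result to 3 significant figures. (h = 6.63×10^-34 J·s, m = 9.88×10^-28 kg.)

E_1 = h²/(8mL²) = 3.619×10^-22 J.
|ΔE| = |3² − 2²|·E_1 = 5·3.619×10^-22 J = 1.81×10^-21 J.

|ΔE| = 1.81×10^-21 J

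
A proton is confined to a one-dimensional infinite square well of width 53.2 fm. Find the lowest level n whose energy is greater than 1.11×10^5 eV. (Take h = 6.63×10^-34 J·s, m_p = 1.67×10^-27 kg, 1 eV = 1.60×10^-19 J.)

n = 2

E_1 = h²/(8m_pL²) = 1.163×10^-14 J = 7.269×10^4 eV.
Need n² > 1.11×10^5/7.269×10^4 = 1.527, i.e. n > 1.236.
The smallest integer satisfying this is n = 2.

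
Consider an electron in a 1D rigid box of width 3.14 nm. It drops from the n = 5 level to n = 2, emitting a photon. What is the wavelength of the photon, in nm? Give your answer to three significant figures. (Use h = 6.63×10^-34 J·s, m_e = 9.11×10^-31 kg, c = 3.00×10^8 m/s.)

λ = 1.55×10^3 nm

E_1 = h²/(8m_eL²) = 6.117×10^-21 J, so ΔE = (5² − 2²)E_1 = 1.285×10^-19 J.
λ = hc/ΔE = (6.63×10^-34·3.00×10^8)/1.285×10^-19 = 1.55×10^-6 m = 1.55×10^3 nm.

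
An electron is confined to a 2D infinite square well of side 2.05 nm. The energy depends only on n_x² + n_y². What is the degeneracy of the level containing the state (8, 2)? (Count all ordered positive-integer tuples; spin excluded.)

degeneracy = 2

The level has n_x² + n_y² = 68. The ordered positive-integer solutions are (2, 8), (8, 2).
That gives 2 states.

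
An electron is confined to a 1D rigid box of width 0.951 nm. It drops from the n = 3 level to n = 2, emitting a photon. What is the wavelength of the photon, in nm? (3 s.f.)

E_1 = h²/(8m_eL²) = 6.662×10^-20 J, so ΔE = (3² − 2²)E_1 = 3.331×10^-19 J.
λ = hc/ΔE = (6.626×10^-34·2.998×10^8)/3.331×10^-19 = 5.96×10^-7 m = 596 nm.

λ = 596 nm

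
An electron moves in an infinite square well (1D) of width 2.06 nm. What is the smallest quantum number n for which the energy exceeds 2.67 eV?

n = 6

E_1 = h²/(8m_eL²) = 1.420×10^-20 J = 0.08864 eV.
Need n² > 2.67/0.08864 = 30.12, i.e. n > 5.488.
The smallest integer satisfying this is n = 6.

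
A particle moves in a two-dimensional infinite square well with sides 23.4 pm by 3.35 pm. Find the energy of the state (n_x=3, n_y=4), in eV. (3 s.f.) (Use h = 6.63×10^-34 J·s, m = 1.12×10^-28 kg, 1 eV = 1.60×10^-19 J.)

For a 2D rectangular well E = (h²/8m)·Σ n_i²/L_i² = (6.63×10^-34)²/(8·1.12×10^-28) · [3²/(23.4 pm)² + 4²/(3.35 pm)²].
Evaluating gives E = 7.075×10^-16 J = 4.42×10^3 eV.

E = 4.42×10^3 eV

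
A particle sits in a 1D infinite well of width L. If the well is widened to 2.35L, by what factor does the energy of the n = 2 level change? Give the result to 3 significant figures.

E_n ∝ 1/L², so the energy scales by 1/2.35² = 0.181.

0.181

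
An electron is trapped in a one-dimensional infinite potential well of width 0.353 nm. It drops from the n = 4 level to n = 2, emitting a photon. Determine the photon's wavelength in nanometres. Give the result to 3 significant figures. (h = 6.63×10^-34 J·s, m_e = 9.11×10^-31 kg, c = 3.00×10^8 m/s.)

E_1 = h²/(8m_eL²) = 4.840×10^-19 J, so ΔE = (4² − 2²)E_1 = 5.808×10^-18 J.
λ = hc/ΔE = (6.63×10^-34·3.00×10^8)/5.808×10^-18 = 3.42×10^-8 m = 34.2 nm.

λ = 34.2 nm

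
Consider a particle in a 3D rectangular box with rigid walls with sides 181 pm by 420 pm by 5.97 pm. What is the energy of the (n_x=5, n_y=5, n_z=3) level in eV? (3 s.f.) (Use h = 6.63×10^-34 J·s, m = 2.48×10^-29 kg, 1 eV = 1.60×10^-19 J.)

E = 3.51×10^3 eV

For a 3D rectangular well E = (h²/8m)·Σ n_i²/L_i² = (6.63×10^-34)²/(8·2.48×10^-29) · [5²/(181 pm)² + 5²/(420 pm)² + 3²/(5.97 pm)²].
Evaluating gives E = 5.615×10^-16 J = 3.51×10^3 eV.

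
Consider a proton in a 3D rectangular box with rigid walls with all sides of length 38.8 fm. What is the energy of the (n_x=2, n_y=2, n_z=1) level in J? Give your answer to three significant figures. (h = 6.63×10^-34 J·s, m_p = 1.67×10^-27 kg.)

E = 1.97×10^-13 J

For a 3D rectangular well E = (h²/8m_p)·Σ n_i²/L_i² = (6.63×10^-34)²/(8·1.67×10^-27) · [2²/(38.8 fm)² + 2²/(38.8 fm)² + 1²/(38.8 fm)²].
Evaluating gives E = 1.97×10^-13 J.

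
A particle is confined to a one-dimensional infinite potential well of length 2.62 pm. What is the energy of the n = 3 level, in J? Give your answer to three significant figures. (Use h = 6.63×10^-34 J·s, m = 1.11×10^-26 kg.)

For an infinite well E_n = n²h²/(8mL²), so E_1 = h²/(8mL²) = (6.63×10^-34)²/(8·1.11×10^-26·(2.62×10^-12 m)²) = 7.211×10^-19 J.
Then E_3 = 3²·E_1 = 9·7.211×10^-19 J = 6.49×10^-18 J.

E_3 = 6.49×10^-18 J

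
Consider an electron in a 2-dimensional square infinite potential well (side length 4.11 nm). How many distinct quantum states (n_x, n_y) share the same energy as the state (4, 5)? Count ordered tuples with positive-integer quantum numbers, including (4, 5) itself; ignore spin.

degeneracy = 2

The level has n_x² + n_y² = 41. The ordered positive-integer solutions are (4, 5), (5, 4).
That gives 2 states.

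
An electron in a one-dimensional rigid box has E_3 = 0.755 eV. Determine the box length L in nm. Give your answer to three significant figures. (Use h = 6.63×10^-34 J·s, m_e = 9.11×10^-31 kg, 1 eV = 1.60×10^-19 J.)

From E_n = n²h²/(8m_eL²), L = n·h/√(8m_eE_n).
E_3 = 0.755 eV = 1.208×10^-19 J, so L = 3·6.63×10^-34/√(8·9.11×10^-31·1.208×10^-19) = 2.12×10^-9 m = 2.12 nm.

L = 2.12 nm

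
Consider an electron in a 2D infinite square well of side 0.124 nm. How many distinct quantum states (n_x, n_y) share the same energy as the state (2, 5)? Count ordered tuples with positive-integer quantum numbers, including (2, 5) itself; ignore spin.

degeneracy = 2

The level has n_x² + n_y² = 29. The ordered positive-integer solutions are (2, 5), (5, 2).
That gives 2 states.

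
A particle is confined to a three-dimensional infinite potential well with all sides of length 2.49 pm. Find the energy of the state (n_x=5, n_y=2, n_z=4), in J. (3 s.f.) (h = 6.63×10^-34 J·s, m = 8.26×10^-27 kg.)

For a 3D rectangular well E = (h²/8m)·Σ n_i²/L_i² = (6.63×10^-34)²/(8·8.26×10^-27) · [5²/(2.49 pm)² + 2²/(2.49 pm)² + 4²/(2.49 pm)²].
Evaluating gives E = 4.83×10^-17 J.

E = 4.83×10^-17 J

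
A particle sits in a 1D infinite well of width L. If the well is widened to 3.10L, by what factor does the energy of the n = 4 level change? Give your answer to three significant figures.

0.104

E_n ∝ 1/L², so the energy scales by 1/3.10² = 0.104.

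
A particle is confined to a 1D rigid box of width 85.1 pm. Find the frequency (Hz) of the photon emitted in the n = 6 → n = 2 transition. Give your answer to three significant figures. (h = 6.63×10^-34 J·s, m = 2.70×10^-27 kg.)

f = 1.36×10^14 Hz

E_1 = h²/(8mL²) = 2.810×10^-21 J and ΔE = (6² − 2²)E_1 = 8.992×10^-20 J.
f = ΔE/h = 8.992×10^-20/6.63×10^-34 = 1.36×10^14 Hz.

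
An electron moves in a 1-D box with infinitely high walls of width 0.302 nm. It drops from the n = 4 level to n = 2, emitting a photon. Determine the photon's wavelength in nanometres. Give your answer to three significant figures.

λ = 25.1 nm

E_1 = h²/(8m_eL²) = 6.606×10^-19 J, so ΔE = (4² − 2²)E_1 = 7.927×10^-18 J.
λ = hc/ΔE = (6.626×10^-34·2.998×10^8)/7.927×10^-18 = 2.51×10^-8 m = 25.1 nm.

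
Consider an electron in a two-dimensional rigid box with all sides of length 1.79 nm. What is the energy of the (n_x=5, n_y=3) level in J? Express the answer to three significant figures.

E = 6.39×10^-19 J

For a 2D rectangular well E = (h²/8m_e)·Σ n_i²/L_i² = (6.626×10^-34)²/(8·9.109×10^-31) · [5²/(1.79 nm)² + 3²/(1.79 nm)²].
Evaluating gives E = 6.39×10^-19 J.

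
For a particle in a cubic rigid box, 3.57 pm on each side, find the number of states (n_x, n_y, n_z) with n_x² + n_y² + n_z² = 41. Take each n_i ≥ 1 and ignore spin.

degeneracy = 9

The level has n_x² + n_y² + n_z² = 41. The ordered positive-integer solutions are (1, 2, 6), (1, 6, 2), (2, 1, 6), (2, 6, 1), (3, 4, 4), (4, 3, 4), (4, 4, 3), (6, 1, 2), (6, 2, 1).
That gives 9 states.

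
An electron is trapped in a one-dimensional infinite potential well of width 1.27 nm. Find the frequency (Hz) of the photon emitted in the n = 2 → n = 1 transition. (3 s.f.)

f = 1.69×10^14 Hz

E_1 = h²/(8m_eL²) = 3.735×10^-20 J and ΔE = (2² − 1²)E_1 = 1.121×10^-19 J.
f = ΔE/h = 1.121×10^-19/6.626×10^-34 = 1.69×10^14 Hz.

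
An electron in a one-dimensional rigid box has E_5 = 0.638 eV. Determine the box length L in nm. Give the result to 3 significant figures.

From E_n = n²h²/(8m_eL²), L = n·h/√(8m_eE_n).
E_5 = 0.638 eV = 1.022×10^-19 J, so L = 5·6.626×10^-34/√(8·9.109×10^-31·1.022×10^-19) = 3.84×10^-9 m = 3.84 nm.

L = 3.84 nm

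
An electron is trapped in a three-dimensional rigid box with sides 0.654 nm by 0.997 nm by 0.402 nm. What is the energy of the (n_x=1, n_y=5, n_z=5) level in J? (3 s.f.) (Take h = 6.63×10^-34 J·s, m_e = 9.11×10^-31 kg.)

E = 1.10×10^-17 J

For a 3D rectangular well E = (h²/8m_e)·Σ n_i²/L_i² = (6.63×10^-34)²/(8·9.11×10^-31) · [1²/(0.654 nm)² + 5²/(0.997 nm)² + 5²/(0.402 nm)²].
Evaluating gives E = 1.10×10^-17 J.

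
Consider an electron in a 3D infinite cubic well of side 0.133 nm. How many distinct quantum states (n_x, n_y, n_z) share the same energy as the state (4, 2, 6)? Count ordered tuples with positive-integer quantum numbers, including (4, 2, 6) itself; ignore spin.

degeneracy = 6

The level has n_x² + n_y² + n_z² = 56. The ordered positive-integer solutions are (2, 4, 6), (2, 6, 4), (4, 2, 6), (4, 6, 2), (6, 2, 4), (6, 4, 2).
That gives 6 states.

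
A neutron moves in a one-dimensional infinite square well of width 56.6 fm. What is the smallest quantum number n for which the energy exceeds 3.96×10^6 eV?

E_1 = h²/(8m_nL²) = 1.023×10^-14 J = 6.386×10^4 eV.
Need n² > 3.96×10^6/6.386×10^4 = 62.01, i.e. n > 7.875.
The smallest integer satisfying this is n = 8.

n = 8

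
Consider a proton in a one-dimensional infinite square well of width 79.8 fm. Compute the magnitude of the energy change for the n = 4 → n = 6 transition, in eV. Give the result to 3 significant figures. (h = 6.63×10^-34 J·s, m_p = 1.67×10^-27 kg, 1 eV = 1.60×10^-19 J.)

|ΔE| = 6.46×10^5 eV

E_1 = h²/(8m_pL²) = 5.167×10^-15 J.
|ΔE| = |4² − 6²|·E_1 = 20·5.167×10^-15 J = 1.033×10^-13 J = 6.46×10^5 eV.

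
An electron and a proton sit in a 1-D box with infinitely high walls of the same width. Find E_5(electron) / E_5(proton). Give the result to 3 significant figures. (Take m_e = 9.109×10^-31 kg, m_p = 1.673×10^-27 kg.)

E_n ∝ 1/m at fixed n and L, so the ratio is m_p/m_e = 1.673×10^-27/9.109×10^-31 = 1.84×10^3.

1.84×10^3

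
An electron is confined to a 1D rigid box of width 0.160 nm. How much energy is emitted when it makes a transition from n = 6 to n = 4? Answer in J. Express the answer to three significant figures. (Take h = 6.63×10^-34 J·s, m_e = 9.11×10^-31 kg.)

|ΔE| = 4.71×10^-17 J

E_1 = h²/(8m_eL²) = 2.356×10^-18 J.
|ΔE| = |6² − 4²|·E_1 = 20·2.356×10^-18 J = 4.71×10^-17 J.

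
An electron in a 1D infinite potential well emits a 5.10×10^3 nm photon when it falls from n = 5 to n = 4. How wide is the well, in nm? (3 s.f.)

L = 3.73 nm

The photon carries ΔE = hc/λ = 6.626×10^-34·2.998×10^8/5.10×10^-6 m = 3.895×10^-20 J.
Since ΔE = (5² − 4²)E_1, E_1 = 4.328×10^-21 J, and L = h/√(8m_eE_1) = 3.73×10^-9 m = 3.73 nm.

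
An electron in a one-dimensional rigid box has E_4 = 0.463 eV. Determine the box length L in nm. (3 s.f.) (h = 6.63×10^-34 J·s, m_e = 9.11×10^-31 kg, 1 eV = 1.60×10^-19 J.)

L = 3.61 nm

From E_n = n²h²/(8m_eL²), L = n·h/√(8m_eE_n).
E_4 = 0.463 eV = 7.408×10^-20 J, so L = 4·6.63×10^-34/√(8·9.11×10^-31·7.408×10^-20) = 3.61×10^-9 m = 3.61 nm.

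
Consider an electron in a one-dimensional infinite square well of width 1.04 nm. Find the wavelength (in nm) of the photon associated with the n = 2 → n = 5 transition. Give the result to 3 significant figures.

λ = 170 nm

E_1 = h²/(8m_eL²) = 5.570×10^-20 J, so ΔE = (5² − 2²)E_1 = 1.170×10^-18 J.
λ = hc/ΔE = (6.626×10^-34·2.998×10^8)/1.170×10^-18 = 1.70×10^-7 m = 170 nm.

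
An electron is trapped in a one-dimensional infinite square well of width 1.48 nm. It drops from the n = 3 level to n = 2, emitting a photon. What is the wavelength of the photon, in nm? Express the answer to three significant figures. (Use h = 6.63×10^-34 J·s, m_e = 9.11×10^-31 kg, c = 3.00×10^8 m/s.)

E_1 = h²/(8m_eL²) = 2.754×10^-20 J, so ΔE = (3² − 2²)E_1 = 1.377×10^-19 J.
λ = hc/ΔE = (6.63×10^-34·3.00×10^8)/1.377×10^-19 = 1.44×10^-6 m = 1.44×10^3 nm.

λ = 1.44×10^3 nm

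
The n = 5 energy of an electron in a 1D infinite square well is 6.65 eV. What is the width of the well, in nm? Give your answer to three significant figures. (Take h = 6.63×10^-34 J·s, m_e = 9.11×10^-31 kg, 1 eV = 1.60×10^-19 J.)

L = 1.19 nm

From E_n = n²h²/(8m_eL²), L = n·h/√(8m_eE_n).
E_5 = 6.65 eV = 1.064×10^-18 J, so L = 5·6.63×10^-34/√(8·9.11×10^-31·1.064×10^-18) = 1.19×10^-9 m = 1.19 nm.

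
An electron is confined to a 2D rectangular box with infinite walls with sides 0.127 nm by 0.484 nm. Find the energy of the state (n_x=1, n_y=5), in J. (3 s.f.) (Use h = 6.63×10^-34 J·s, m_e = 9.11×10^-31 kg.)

E = 1.02×10^-17 J

For a 2D rectangular well E = (h²/8m_e)·Σ n_i²/L_i² = (6.63×10^-34)²/(8·9.11×10^-31) · [1²/(0.127 nm)² + 5²/(0.484 nm)²].
Evaluating gives E = 1.02×10^-17 J.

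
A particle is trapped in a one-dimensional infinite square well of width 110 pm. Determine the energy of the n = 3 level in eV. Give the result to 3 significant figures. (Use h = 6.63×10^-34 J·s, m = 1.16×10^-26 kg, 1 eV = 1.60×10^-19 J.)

For an infinite well E_n = n²h²/(8mL²), so E_1 = h²/(8mL²) = (6.63×10^-34)²/(8·1.16×10^-26·(1.10×10^-10 m)²) = 3.915×10^-22 J.
Then E_3 = 3²·E_1 = 9·3.915×10^-22 J = 3.523×10^-21 J.
Converting, E_3 = 3.523×10^-21 J / (1.60×10^-19 J/eV) = 0.0220 eV.

E_3 = 0.0220 eV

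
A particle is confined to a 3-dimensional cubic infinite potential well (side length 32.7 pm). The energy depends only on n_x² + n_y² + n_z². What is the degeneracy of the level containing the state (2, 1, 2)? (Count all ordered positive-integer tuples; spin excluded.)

The level has n_x² + n_y² + n_z² = 9. The ordered positive-integer solutions are (1, 2, 2), (2, 1, 2), (2, 2, 1).
That gives 3 states.

degeneracy = 3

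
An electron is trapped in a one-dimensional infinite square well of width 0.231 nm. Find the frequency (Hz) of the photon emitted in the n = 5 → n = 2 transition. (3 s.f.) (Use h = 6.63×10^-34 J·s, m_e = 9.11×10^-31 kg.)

E_1 = h²/(8m_eL²) = 1.130×10^-18 J and ΔE = (5² − 2²)E_1 = 2.373×10^-17 J.
f = ΔE/h = 2.373×10^-17/6.63×10^-34 = 3.58×10^16 Hz.

f = 3.58×10^16 Hz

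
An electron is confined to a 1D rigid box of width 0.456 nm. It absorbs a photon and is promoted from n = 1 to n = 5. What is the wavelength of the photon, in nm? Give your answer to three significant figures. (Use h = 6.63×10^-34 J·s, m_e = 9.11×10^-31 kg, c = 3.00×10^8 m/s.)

λ = 28.6 nm

E_1 = h²/(8m_eL²) = 2.901×10^-19 J, so ΔE = (5² − 1²)E_1 = 6.962×10^-18 J.
λ = hc/ΔE = (6.63×10^-34·3.00×10^8)/6.962×10^-18 = 2.86×10^-8 m = 28.6 nm.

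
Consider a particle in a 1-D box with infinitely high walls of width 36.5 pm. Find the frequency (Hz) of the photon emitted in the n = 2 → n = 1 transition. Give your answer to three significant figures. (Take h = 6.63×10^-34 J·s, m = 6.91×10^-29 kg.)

f = 2.70×10^15 Hz

E_1 = h²/(8mL²) = 5.969×10^-19 J and ΔE = (2² − 1²)E_1 = 1.791×10^-18 J.
f = ΔE/h = 1.791×10^-18/6.63×10^-34 = 2.70×10^15 Hz.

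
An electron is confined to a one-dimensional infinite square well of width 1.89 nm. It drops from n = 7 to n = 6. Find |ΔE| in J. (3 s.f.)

E_1 = h²/(8m_eL²) = 1.687×10^-20 J.
|ΔE| = |7² − 6²|·E_1 = 13·1.687×10^-20 J = 2.19×10^-19 J.

|ΔE| = 2.19×10^-19 J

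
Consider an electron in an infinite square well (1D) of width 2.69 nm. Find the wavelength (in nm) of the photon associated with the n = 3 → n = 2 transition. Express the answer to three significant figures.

E_1 = h²/(8m_eL²) = 8.326×10^-21 J, so ΔE = (3² − 2²)E_1 = 4.163×10^-20 J.
λ = hc/ΔE = (6.626×10^-34·2.998×10^8)/4.163×10^-20 = 4.77×10^-6 m = 4.77×10^3 nm.

λ = 4.77×10^3 nm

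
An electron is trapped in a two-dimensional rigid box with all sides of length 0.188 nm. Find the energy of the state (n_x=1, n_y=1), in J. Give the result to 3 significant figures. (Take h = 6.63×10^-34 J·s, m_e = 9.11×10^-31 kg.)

E = 3.41×10^-18 J

For a 2D rectangular well E = (h²/8m_e)·Σ n_i²/L_i² = (6.63×10^-34)²/(8·9.11×10^-31) · [1²/(0.188 nm)² + 1²/(0.188 nm)²].
Evaluating gives E = 3.41×10^-18 J.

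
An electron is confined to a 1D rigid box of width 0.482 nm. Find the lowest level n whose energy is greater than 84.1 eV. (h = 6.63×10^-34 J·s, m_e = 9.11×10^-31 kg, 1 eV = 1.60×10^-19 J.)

n = 8

E_1 = h²/(8m_eL²) = 2.596×10^-19 J = 1.623 eV.
Need n² > 84.1/1.623 = 51.82, i.e. n > 7.199.
The smallest integer satisfying this is n = 8.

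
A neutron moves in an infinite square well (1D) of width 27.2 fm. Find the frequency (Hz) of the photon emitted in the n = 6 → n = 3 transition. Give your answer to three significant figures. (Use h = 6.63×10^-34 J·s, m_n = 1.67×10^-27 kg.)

E_1 = h²/(8m_nL²) = 4.447×10^-14 J and ΔE = (6² − 3²)E_1 = 1.201×10^-12 J.
f = ΔE/h = 1.201×10^-12/6.63×10^-34 = 1.81×10^21 Hz.

f = 1.81×10^21 Hz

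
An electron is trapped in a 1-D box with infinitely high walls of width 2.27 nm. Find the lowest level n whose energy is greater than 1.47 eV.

n = 5

E_1 = h²/(8m_eL²) = 1.169×10^-20 J = 0.07297 eV.
Need n² > 1.47/0.07297 = 20.15, i.e. n > 4.489.
The smallest integer satisfying this is n = 5.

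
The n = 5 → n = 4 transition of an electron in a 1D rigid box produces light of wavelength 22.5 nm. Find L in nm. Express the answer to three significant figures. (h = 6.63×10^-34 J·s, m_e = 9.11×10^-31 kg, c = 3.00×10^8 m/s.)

L = 0.248 nm

The photon carries ΔE = hc/λ = 6.63×10^-34·3.00×10^8/2.25×10^-8 m = 8.840×10^-18 J.
Since ΔE = (5² − 4²)E_1, E_1 = 9.822×10^-19 J, and L = h/√(8m_eE_1) = 2.48×10^-10 m = 0.248 nm.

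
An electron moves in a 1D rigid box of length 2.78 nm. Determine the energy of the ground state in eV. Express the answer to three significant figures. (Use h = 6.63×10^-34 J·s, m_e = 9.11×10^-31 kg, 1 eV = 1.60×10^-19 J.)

E_1 = 0.0488 eV

For an infinite well E_n = n²h²/(8m_eL²), so E_1 = h²/(8m_eL²) = (6.63×10^-34)²/(8·9.11×10^-31·(2.78×10^-9 m)²) = 7.804×10^-21 J.
Converting, E_1 = 7.804×10^-21 J / (1.60×10^-19 J/eV) = 0.0488 eV.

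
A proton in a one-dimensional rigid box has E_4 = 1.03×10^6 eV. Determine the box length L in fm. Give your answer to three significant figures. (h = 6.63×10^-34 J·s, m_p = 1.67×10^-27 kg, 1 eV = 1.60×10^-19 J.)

L = 56.5 fm

From E_n = n²h²/(8m_pL²), L = n·h/√(8m_pE_n).
E_4 = 1.03×10^6 eV = 1.648×10^-13 J, so L = 4·6.63×10^-34/√(8·1.67×10^-27·1.648×10^-13) = 5.65×10^-14 m = 56.5 fm.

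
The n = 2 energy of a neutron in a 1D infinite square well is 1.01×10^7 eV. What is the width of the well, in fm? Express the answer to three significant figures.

From E_n = n²h²/(8m_nL²), L = n·h/√(8m_nE_n).
E_2 = 1.01×10^7 eV = 1.618×10^-12 J, so L = 2·6.626×10^-34/√(8·1.675×10^-27·1.618×10^-12) = 9.00×10^-15 m = 9.00 fm.

L = 9.00 fm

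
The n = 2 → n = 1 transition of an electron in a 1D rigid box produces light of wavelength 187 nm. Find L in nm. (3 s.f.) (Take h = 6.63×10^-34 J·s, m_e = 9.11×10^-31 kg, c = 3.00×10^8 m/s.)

The photon carries ΔE = hc/λ = 6.63×10^-34·3.00×10^8/1.87×10^-7 m = 1.064×10^-18 J.
Since ΔE = (2² − 1²)E_1, E_1 = 3.547×10^-19 J, and L = h/√(8m_eE_1) = 4.12×10^-10 m = 0.412 nm.

L = 0.412 nm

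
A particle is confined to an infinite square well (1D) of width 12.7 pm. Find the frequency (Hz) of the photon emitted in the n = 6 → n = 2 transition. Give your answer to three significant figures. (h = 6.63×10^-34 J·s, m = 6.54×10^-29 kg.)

E_1 = h²/(8mL²) = 5.209×10^-18 J and ΔE = (6² − 2²)E_1 = 1.667×10^-16 J.
f = ΔE/h = 1.667×10^-16/6.63×10^-34 = 2.51×10^17 Hz.

f = 2.51×10^17 Hz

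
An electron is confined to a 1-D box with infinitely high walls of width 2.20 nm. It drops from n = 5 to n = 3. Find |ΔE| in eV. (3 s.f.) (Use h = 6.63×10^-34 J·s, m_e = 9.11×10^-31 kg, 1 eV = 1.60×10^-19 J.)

E_1 = h²/(8m_eL²) = 1.246×10^-20 J.
|ΔE| = |5² − 3²|·E_1 = 16·1.246×10^-20 J = 1.994×10^-19 J = 1.25 eV.

|ΔE| = 1.25 eV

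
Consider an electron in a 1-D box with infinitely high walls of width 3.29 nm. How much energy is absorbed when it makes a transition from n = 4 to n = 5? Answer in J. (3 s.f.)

E_1 = h²/(8m_eL²) = 5.566×10^-21 J.
|ΔE| = |4² − 5²|·E_1 = 9·5.566×10^-21 J = 5.01×10^-20 J.

|ΔE| = 5.01×10^-20 J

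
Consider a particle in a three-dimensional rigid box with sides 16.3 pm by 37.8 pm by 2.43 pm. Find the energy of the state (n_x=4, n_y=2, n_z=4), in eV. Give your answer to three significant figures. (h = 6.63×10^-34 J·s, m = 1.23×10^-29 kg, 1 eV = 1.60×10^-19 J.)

E = 7.74×10^4 eV

For a 3D rectangular well E = (h²/8m)·Σ n_i²/L_i² = (6.63×10^-34)²/(8·1.23×10^-29) · [4²/(16.3 pm)² + 2²/(37.8 pm)² + 4²/(2.43 pm)²].
Evaluating gives E = 1.239×10^-14 J = 7.74×10^4 eV.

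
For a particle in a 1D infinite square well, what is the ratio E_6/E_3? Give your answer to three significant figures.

E_n ∝ n², so E_6/E_3 = 6²/3² = 36/9 = 4.00.

4.00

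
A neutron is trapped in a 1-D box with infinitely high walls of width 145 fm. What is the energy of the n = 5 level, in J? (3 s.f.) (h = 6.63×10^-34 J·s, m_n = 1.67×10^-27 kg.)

For an infinite well E_n = n²h²/(8m_nL²), so E_1 = h²/(8m_nL²) = (6.63×10^-34)²/(8·1.67×10^-27·(1.45×10^-13 m)²) = 1.565×10^-15 J.
Then E_5 = 5²·E_1 = 25·1.565×10^-15 J = 3.91×10^-14 J.

E_5 = 3.91×10^-14 J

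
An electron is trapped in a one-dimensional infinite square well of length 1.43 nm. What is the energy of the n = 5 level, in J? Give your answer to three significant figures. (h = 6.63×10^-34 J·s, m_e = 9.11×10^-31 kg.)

For an infinite well E_n = n²h²/(8m_eL²), so E_1 = h²/(8m_eL²) = (6.63×10^-34)²/(8·9.11×10^-31·(1.43×10^-9 m)²) = 2.949×10^-20 J.
Then E_5 = 5²·E_1 = 25·2.949×10^-20 J = 7.37×10^-19 J.

E_5 = 7.37×10^-19 J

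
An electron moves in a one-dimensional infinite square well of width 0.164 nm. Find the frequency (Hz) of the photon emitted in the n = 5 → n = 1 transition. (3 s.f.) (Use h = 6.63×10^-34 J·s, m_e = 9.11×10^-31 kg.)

f = 8.12×10^16 Hz

E_1 = h²/(8m_eL²) = 2.242×10^-18 J and ΔE = (5² − 1²)E_1 = 5.381×10^-17 J.
f = ΔE/h = 5.381×10^-17/6.63×10^-34 = 8.12×10^16 Hz.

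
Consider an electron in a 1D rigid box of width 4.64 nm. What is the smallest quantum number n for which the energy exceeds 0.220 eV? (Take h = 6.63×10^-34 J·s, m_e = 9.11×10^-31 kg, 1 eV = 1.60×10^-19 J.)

n = 4

E_1 = h²/(8m_eL²) = 2.801×10^-21 J = 0.01751 eV.
Need n² > 0.220/0.01751 = 12.56, i.e. n > 3.544.
The smallest integer satisfying this is n = 4.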